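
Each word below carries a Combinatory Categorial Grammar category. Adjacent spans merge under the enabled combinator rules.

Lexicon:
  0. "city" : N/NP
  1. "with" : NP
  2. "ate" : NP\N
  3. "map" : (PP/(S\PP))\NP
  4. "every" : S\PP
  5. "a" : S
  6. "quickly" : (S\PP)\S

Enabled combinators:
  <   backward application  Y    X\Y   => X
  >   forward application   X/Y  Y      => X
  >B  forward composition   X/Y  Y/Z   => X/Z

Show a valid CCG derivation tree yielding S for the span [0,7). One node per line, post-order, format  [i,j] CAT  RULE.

[0,7] S   <
  [0,5] PP   >
    [0,4] PP/(S\PP)   <
      [0,3] NP   <
        [0,2] N   >
          [0,1] "city" : N/NP
          [1,2] "with" : NP
        [2,3] "ate" : NP\N
      [3,4] "map" : (PP/(S\PP))\NP
    [4,5] "every" : S\PP
  [5,7] S\PP   <
    [5,6] "a" : S
    [6,7] "quickly" : (S\PP)\S

[0,1] N/NP  lex  "city"
[1,2] NP  lex  "with"
[0,2] N  >  k=1
[2,3] NP\N  lex  "ate"
[0,3] NP  <  k=2
[3,4] (PP/(S\PP))\NP  lex  "map"
[0,4] PP/(S\PP)  <  k=3
[4,5] S\PP  lex  "every"
[0,5] PP  >  k=4
[5,6] S  lex  "a"
[6,7] (S\PP)\S  lex  "quickly"
[5,7] S\PP  <  k=6
[0,7] S  <  k=5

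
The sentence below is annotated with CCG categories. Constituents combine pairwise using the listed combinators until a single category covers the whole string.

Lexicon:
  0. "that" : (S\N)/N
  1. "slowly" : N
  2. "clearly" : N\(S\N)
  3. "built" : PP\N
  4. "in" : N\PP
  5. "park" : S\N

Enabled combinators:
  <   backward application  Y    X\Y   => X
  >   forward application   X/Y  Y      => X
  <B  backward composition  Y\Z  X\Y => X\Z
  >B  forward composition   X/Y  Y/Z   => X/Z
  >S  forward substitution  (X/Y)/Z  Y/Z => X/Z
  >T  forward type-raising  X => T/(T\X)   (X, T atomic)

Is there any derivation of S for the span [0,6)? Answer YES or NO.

YES

[0,6] S   <
  [0,3] N   <
    [0,2] S\N   >
      [0,1] "that" : (S\N)/N
      [1,2] "slowly" : N
    [2,3] "clearly" : N\(S\N)
  [3,6] S\N   <B
    [3,5] N\N   <B
      [3,4] "built" : PP\N
      [4,5] "in" : N\PP
    [5,6] "park" : S\N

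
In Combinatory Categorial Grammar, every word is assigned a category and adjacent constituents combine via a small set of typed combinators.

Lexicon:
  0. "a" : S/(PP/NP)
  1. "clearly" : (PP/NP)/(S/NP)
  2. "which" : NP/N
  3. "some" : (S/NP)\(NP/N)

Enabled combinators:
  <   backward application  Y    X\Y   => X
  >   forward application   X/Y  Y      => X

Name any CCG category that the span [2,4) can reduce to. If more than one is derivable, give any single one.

S/NP

[0,4] S   >
  [0,1] "a" : S/(PP/NP)
  [1,4] PP/NP   >
    [1,2] "clearly" : (PP/NP)/(S/NP)
    [2,4] S/NP   <
      [2,3] "which" : NP/N
      [3,4] "some" : (S/NP)\(NP/N)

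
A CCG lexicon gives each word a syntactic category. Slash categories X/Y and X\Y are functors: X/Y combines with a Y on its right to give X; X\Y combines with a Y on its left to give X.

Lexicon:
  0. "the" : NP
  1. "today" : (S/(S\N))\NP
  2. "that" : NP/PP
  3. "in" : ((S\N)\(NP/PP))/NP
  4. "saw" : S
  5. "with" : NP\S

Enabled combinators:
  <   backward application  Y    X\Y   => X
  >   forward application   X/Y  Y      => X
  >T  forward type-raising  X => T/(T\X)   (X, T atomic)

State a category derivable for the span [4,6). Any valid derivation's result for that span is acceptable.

NP

[0,6] S   >
  [0,2] S/(S\N)   <
    [0,1] "the" : NP
    [1,2] "today" : (S/(S\N))\NP
  [2,6] S\N   <
    [2,3] "that" : NP/PP
    [3,6] (S\N)\(NP/PP)   >
      [3,4] "in" : ((S\N)\(NP/PP))/NP
      [4,6] NP   >
        [4,5] NP/(NP\S)   >T
          [4,5] "saw" : S
        [5,6] "with" : NP\S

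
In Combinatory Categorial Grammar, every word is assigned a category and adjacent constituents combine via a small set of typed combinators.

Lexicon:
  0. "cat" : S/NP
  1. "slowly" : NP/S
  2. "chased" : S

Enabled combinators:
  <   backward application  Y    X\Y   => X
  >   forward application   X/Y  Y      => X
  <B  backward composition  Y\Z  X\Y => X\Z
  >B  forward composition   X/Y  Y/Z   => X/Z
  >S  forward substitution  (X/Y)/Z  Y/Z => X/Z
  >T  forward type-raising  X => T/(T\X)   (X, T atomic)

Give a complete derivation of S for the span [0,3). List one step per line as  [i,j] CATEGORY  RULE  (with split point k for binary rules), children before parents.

[0,1] S/NP  lex  "cat"
[1,2] NP/S  lex  "slowly"
[2,3] S  lex  "chased"
[1,3] NP  >  k=2
[0,3] S  >  k=1

[0,3] S   >
  [0,1] "cat" : S/NP
  [1,3] NP   >
    [1,2] "slowly" : NP/S
    [2,3] "chased" : S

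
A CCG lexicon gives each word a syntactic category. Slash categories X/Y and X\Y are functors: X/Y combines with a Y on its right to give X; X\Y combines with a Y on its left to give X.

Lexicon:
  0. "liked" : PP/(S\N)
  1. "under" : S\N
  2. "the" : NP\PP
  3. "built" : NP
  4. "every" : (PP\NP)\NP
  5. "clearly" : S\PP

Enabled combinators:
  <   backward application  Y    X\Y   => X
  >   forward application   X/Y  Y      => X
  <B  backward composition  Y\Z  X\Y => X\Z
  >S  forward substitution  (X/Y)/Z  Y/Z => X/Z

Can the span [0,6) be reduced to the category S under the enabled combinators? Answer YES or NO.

YES

[0,6] S   <
  [0,3] NP   <
    [0,2] PP   >
      [0,1] "liked" : PP/(S\N)
      [1,2] "under" : S\N
    [2,3] "the" : NP\PP
  [3,6] S\NP   <B
    [3,5] PP\NP   <
      [3,4] "built" : NP
      [4,5] "every" : (PP\NP)\NP
    [5,6] "clearly" : S\PP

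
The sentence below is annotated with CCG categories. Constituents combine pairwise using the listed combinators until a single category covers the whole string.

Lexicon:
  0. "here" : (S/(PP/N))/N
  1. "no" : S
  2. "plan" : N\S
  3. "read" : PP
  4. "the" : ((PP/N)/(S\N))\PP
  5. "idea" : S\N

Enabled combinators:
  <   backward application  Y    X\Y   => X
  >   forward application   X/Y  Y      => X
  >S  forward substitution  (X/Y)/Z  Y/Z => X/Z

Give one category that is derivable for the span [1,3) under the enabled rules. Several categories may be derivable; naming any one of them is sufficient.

N

[0,6] S   >
  [0,3] S/(PP/N)   >
    [0,1] "here" : (S/(PP/N))/N
    [1,3] N   <
      [1,2] "no" : S
      [2,3] "plan" : N\S
  [3,6] PP/N   >
    [3,5] (PP/N)/(S\N)   <
      [3,4] "read" : PP
      [4,5] "the" : ((PP/N)/(S\N))\PP
    [5,6] "idea" : S\N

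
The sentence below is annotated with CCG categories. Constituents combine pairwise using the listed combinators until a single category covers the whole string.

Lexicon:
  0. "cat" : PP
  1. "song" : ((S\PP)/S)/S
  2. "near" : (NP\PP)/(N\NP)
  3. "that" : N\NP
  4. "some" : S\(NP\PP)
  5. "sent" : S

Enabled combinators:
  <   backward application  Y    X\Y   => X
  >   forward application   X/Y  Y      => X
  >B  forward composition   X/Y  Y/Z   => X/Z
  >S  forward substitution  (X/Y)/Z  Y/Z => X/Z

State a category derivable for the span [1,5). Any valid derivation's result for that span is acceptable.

[0,6] S   <
  [0,1] "cat" : PP
  [1,6] S\PP   >
    [1,5] (S\PP)/S   >
      [1,2] "song" : ((S\PP)/S)/S
      [2,5] S   <
        [2,4] NP\PP   >
          [2,3] "near" : (NP\PP)/(N\NP)
          [3,4] "that" : N\NP
        [4,5] "some" : S\(NP\PP)
    [5,6] "sent" : S

(S\PP)/S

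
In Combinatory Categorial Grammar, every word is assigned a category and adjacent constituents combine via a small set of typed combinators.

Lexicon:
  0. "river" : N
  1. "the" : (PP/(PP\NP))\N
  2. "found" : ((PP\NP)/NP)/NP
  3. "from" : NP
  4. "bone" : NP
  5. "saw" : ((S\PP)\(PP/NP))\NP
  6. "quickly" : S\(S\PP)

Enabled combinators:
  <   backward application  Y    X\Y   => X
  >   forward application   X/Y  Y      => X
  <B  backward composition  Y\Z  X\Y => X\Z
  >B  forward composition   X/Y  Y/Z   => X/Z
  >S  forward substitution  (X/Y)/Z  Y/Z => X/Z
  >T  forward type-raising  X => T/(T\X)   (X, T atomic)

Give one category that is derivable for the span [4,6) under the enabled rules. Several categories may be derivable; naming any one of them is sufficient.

[0,7] S   <
  [0,6] S\PP   <
    [0,4] PP/NP   >B
      [0,2] PP/(PP\NP)   <
        [0,1] "river" : N
        [1,2] "the" : (PP/(PP\NP))\N
      [2,4] (PP\NP)/NP   >
        [2,3] "found" : ((PP\NP)/NP)/NP
        [3,4] "from" : NP
    [4,6] (S\PP)\(PP/NP)   <
      [4,5] "bone" : NP
      [5,6] "saw" : ((S\PP)\(PP/NP))\NP
  [6,7] "quickly" : S\(S\PP)

(S\PP)\(PP/NP)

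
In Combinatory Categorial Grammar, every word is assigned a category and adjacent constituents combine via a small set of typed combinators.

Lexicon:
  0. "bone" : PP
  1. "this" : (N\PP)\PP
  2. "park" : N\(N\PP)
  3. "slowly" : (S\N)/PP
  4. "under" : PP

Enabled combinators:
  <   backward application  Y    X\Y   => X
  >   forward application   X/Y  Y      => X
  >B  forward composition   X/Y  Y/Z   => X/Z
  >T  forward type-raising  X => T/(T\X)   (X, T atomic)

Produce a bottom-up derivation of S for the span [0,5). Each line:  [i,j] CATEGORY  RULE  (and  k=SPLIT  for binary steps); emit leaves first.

[0,1] PP  lex  "bone"
[1,2] (N\PP)\PP  lex  "this"
[0,2] N\PP  <  k=1
[2,3] N\(N\PP)  lex  "park"
[0,3] N  <  k=2
[3,4] (S\N)/PP  lex  "slowly"
[4,5] PP  lex  "under"
[3,5] S\N  >  k=4
[0,5] S  <  k=3

[0,5] S   <
  [0,3] N   <
    [0,2] N\PP   <
      [0,1] "bone" : PP
      [1,2] "this" : (N\PP)\PP
    [2,3] "park" : N\(N\PP)
  [3,5] S\N   >
    [3,4] "slowly" : (S\N)/PP
    [4,5] "under" : PP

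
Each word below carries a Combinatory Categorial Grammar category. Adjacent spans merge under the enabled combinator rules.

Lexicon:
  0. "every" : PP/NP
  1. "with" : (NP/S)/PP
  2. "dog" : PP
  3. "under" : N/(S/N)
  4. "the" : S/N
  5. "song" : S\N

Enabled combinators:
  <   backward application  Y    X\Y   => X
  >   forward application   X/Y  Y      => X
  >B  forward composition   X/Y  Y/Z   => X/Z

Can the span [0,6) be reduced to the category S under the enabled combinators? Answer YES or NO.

PP/NP (NP/S)/PP PP N/(S/N) S/N S\N
CKY chart[0,6] = {PP}; S ∉ chart

NO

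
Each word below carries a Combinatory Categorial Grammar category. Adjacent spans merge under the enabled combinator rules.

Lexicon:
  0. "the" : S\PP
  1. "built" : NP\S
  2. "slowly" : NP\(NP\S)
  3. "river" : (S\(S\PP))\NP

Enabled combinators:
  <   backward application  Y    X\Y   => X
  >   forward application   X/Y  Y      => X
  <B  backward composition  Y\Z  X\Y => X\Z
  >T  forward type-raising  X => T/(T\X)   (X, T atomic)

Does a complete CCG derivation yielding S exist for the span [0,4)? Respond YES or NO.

YES

[0,4] S   <
  [0,1] "the" : S\PP
  [1,4] S\(S\PP)   <
    [1,3] NP   <
      [1,2] "built" : NP\S
      [2,3] "slowly" : NP\(NP\S)
    [3,4] "river" : (S\(S\PP))\NP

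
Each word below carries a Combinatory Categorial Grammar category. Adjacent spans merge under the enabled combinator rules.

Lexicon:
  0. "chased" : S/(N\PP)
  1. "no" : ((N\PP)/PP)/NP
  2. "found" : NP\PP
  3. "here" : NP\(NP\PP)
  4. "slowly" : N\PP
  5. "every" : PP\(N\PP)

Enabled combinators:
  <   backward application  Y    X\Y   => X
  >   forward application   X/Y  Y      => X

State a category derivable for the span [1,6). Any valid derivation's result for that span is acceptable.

N\PP

[0,6] S   >
  [0,1] "chased" : S/(N\PP)
  [1,6] N\PP   >
    [1,4] (N\PP)/PP   >
      [1,2] "no" : ((N\PP)/PP)/NP
      [2,4] NP   <
        [2,3] "found" : NP\PP
        [3,4] "here" : NP\(NP\PP)
    [4,6] PP   <
      [4,5] "slowly" : N\PP
      [5,6] "every" : PP\(N\PP)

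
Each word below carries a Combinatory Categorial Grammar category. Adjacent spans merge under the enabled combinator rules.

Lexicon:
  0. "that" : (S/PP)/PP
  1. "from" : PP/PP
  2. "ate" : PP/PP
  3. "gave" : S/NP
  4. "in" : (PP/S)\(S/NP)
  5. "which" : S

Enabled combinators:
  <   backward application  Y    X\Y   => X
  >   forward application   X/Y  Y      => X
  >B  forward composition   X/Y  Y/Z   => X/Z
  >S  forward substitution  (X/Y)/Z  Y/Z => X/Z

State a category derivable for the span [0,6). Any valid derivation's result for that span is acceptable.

S

[0,6] S   >
  [0,3] S/PP   >S
    [0,1] "that" : (S/PP)/PP
    [1,3] PP/PP   >B
      [1,2] "from" : PP/PP
      [2,3] "ate" : PP/PP
  [3,6] PP   >
    [3,5] PP/S   <
      [3,4] "gave" : S/NP
      [4,5] "in" : (PP/S)\(S/NP)
    [5,6] "which" : S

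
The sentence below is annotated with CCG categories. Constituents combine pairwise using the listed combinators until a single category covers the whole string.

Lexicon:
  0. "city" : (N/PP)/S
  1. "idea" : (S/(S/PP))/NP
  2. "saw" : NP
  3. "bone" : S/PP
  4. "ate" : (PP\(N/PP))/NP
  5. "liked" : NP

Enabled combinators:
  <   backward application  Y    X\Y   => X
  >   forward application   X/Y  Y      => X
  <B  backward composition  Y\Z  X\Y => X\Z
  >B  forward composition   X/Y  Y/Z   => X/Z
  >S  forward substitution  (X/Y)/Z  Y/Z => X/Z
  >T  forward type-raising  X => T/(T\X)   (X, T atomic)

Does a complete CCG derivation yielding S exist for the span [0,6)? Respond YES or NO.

(N/PP)/S (S/(S/PP))/NP NP S/PP (PP\(N/PP))/NP NP
CKY chart[0,6] = {N/(N\PP), NP/(NP\PP), PP, PP/(PP\PP), S/(S\PP)}; S ∉ chart

NO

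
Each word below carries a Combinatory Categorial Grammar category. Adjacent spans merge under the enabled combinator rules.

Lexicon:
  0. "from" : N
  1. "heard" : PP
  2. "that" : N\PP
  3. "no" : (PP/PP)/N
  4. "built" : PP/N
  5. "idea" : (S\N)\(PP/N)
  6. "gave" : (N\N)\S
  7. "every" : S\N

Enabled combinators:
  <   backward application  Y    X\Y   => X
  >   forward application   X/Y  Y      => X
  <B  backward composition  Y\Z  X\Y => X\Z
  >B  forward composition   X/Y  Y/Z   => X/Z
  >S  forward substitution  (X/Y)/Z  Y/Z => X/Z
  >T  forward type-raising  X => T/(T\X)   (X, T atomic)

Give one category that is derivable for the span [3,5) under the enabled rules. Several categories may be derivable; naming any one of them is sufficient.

PP/N

[0,8] S   <
  [0,1] "from" : N
  [1,8] S\N   <B
    [1,7] N\N   <
      [1,6] S   <
        [1,3] N   <
          [1,2] "heard" : PP
          [2,3] "that" : N\PP
        [3,6] S\N   <
          [3,5] PP/N   >S
            [3,4] "no" : (PP/PP)/N
            [4,5] "built" : PP/N
          [5,6] "idea" : (S\N)\(PP/N)
      [6,7] "gave" : (N\N)\S
    [7,8] "every" : S\N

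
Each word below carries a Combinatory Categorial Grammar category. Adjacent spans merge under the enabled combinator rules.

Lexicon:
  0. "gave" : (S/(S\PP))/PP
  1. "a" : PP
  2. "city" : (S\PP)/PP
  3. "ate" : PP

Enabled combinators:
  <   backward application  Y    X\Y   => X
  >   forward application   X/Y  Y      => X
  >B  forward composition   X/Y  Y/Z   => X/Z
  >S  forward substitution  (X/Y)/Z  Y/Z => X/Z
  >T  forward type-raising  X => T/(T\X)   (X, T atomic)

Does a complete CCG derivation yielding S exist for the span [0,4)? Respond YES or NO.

[0,4] S   >
  [0,2] S/(S\PP)   >
    [0,1] "gave" : (S/(S\PP))/PP
    [1,2] "a" : PP
  [2,4] S\PP   >
    [2,3] "city" : (S\PP)/PP
    [3,4] "ate" : PP

YES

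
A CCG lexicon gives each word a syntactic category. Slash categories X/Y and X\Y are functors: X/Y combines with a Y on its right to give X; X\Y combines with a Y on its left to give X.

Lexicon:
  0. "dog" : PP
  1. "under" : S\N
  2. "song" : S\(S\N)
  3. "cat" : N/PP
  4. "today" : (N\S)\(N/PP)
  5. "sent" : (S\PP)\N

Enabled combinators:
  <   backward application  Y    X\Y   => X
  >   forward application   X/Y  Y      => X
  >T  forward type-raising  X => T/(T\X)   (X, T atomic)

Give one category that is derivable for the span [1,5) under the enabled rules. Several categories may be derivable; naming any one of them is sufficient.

[0,6] S   >
  [0,1] S/(S\PP)   >T
    [0,1] "dog" : PP
  [1,6] S\PP   <
    [1,5] N   <
      [1,3] S   <
        [1,2] "under" : S\N
        [2,3] "song" : S\(S\N)
      [3,5] N\S   <
        [3,4] "cat" : N/PP
        [4,5] "today" : (N\S)\(N/PP)
    [5,6] "sent" : (S\PP)\N

N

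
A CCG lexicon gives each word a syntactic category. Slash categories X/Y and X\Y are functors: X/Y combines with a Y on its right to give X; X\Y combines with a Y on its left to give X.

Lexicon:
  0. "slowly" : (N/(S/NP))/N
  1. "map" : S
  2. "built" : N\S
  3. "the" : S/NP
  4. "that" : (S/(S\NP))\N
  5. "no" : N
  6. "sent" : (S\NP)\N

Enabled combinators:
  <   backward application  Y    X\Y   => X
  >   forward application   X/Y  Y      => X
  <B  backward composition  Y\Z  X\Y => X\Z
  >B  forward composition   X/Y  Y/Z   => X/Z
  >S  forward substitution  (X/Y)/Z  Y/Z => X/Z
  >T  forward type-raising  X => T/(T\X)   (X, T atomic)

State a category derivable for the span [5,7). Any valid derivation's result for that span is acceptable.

[0,7] S   >
  [0,5] S/(S\NP)   <
    [0,4] N   >
      [0,3] N/(S/NP)   >
        [0,1] "slowly" : (N/(S/NP))/N
        [1,3] N   <
          [1,2] "map" : S
          [2,3] "built" : N\S
      [3,4] "the" : S/NP
    [4,5] "that" : (S/(S\NP))\N
  [5,7] S\NP   <
    [5,6] "no" : N
    [6,7] "sent" : (S\NP)\N

S\NP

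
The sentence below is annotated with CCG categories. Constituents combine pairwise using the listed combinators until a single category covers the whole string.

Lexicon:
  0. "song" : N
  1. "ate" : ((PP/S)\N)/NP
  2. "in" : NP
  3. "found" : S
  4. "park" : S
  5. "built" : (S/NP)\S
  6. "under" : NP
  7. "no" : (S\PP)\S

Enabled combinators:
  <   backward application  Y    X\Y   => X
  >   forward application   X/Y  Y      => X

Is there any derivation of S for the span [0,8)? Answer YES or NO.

[0,8] S   <
  [0,4] PP   >
    [0,3] PP/S   <
      [0,1] "song" : N
      [1,3] (PP/S)\N   >
        [1,2] "ate" : ((PP/S)\N)/NP
        [2,3] "in" : NP
    [3,4] "found" : S
  [4,8] S\PP   <
    [4,7] S   >
      [4,6] S/NP   <
        [4,5] "park" : S
        [5,6] "built" : (S/NP)\S
      [6,7] "under" : NP
    [7,8] "no" : (S\PP)\S

YES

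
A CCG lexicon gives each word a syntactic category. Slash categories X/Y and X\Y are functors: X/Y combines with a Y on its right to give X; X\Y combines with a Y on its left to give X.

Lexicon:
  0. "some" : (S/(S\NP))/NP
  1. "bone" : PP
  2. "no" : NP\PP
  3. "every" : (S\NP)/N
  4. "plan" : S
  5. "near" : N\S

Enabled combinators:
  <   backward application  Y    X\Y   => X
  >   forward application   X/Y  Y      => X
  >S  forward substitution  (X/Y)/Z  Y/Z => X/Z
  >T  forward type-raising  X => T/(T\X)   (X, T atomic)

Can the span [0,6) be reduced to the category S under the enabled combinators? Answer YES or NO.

YES

[0,6] S   >
  [0,3] S/(S\NP)   >
    [0,1] "some" : (S/(S\NP))/NP
    [1,3] NP   <
      [1,2] "bone" : PP
      [2,3] "no" : NP\PP
  [3,6] S\NP   >
    [3,4] "every" : (S\NP)/N
    [4,6] N   >
      [4,5] N/(N\S)   >T
        [4,5] "plan" : S
      [5,6] "near" : N\S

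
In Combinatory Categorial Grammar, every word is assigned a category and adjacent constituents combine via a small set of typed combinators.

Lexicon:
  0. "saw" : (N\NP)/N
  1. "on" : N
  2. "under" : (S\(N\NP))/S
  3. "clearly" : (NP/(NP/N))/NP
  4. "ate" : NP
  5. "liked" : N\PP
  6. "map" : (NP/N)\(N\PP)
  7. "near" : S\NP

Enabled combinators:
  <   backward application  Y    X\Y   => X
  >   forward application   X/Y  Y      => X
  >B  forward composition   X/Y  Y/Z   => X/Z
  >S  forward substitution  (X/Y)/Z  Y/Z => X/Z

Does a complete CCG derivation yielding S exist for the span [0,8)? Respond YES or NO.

YES

[0,8] S   <
  [0,2] N\NP   >
    [0,1] "saw" : (N\NP)/N
    [1,2] "on" : N
  [2,8] S\(N\NP)   >
    [2,3] "under" : (S\(N\NP))/S
    [3,8] S   <
      [3,7] NP   >
        [3,5] NP/(NP/N)   >
          [3,4] "clearly" : (NP/(NP/N))/NP
          [4,5] "ate" : NP
        [5,7] NP/N   <
          [5,6] "liked" : N\PP
          [6,7] "map" : (NP/N)\(N\PP)
      [7,8] "near" : S\NP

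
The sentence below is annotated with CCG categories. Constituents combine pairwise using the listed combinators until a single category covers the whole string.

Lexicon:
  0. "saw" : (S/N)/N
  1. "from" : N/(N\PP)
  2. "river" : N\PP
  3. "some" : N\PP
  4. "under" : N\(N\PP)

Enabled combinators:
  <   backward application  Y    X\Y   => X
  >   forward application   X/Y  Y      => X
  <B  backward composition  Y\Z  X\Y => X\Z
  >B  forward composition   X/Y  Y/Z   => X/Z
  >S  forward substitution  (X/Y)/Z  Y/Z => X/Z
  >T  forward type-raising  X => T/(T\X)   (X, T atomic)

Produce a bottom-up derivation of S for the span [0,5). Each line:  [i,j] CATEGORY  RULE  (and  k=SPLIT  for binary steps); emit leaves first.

[0,5] S   >
  [0,3] S/N   >
    [0,1] "saw" : (S/N)/N
    [1,3] N   >
      [1,2] "from" : N/(N\PP)
      [2,3] "river" : N\PP
  [3,5] N   <
    [3,4] "some" : N\PP
    [4,5] "under" : N\(N\PP)

[0,1] (S/N)/N  lex  "saw"
[1,2] N/(N\PP)  lex  "from"
[2,3] N\PP  lex  "river"
[1,3] N  >  k=2
[0,3] S/N  >  k=1
[3,4] N\PP  lex  "some"
[4,5] N\(N\PP)  lex  "under"
[3,5] N  <  k=4
[0,5] S  >  k=3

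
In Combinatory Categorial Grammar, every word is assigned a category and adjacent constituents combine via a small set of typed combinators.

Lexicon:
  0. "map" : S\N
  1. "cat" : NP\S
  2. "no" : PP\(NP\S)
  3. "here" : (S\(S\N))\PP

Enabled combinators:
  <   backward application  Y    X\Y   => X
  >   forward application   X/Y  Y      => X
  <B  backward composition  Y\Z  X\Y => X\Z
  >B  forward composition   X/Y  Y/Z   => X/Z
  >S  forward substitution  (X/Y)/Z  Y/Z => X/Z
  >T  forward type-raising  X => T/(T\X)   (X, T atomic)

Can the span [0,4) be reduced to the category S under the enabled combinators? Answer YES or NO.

[0,4] S   <
  [0,1] "map" : S\N
  [1,4] S\(S\N)   <
    [1,3] PP   <
      [1,2] "cat" : NP\S
      [2,3] "no" : PP\(NP\S)
    [3,4] "here" : (S\(S\N))\PP

YES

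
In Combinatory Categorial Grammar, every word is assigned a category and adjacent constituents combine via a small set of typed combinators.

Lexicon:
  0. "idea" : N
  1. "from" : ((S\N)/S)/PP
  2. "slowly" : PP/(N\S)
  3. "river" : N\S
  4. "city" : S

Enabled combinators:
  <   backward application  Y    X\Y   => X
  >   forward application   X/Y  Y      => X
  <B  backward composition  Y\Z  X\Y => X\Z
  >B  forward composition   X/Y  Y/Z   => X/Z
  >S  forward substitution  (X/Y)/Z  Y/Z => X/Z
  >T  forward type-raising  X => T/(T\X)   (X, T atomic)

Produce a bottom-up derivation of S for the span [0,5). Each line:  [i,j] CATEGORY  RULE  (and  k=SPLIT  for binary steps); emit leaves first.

[0,5] S   >
  [0,1] S/(S\N)   >T
    [0,1] "idea" : N
  [1,5] S\N   >
    [1,4] (S\N)/S   >
      [1,2] "from" : ((S\N)/S)/PP
      [2,4] PP   >
        [2,3] "slowly" : PP/(N\S)
        [3,4] "river" : N\S
    [4,5] "city" : S

[0,1] N  lex  "idea"
[0,1] S/(S\N)  >T
[1,2] ((S\N)/S)/PP  lex  "from"
[2,3] PP/(N\S)  lex  "slowly"
[3,4] N\S  lex  "river"
[2,4] PP  >  k=3
[1,4] (S\N)/S  >  k=2
[4,5] S  lex  "city"
[1,5] S\N  >  k=4
[0,5] S  >  k=1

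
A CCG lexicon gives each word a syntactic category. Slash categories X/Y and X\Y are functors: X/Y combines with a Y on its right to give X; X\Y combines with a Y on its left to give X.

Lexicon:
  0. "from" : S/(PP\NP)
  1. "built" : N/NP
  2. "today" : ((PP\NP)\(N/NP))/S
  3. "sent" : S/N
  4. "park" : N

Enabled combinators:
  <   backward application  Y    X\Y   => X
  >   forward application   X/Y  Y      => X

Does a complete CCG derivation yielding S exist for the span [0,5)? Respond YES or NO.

[0,5] S   >
  [0,1] "from" : S/(PP\NP)
  [1,5] PP\NP   <
    [1,2] "built" : N/NP
    [2,5] (PP\NP)\(N/NP)   >
      [2,3] "today" : ((PP\NP)\(N/NP))/S
      [3,5] S   >
        [3,4] "sent" : S/N
        [4,5] "park" : N

YES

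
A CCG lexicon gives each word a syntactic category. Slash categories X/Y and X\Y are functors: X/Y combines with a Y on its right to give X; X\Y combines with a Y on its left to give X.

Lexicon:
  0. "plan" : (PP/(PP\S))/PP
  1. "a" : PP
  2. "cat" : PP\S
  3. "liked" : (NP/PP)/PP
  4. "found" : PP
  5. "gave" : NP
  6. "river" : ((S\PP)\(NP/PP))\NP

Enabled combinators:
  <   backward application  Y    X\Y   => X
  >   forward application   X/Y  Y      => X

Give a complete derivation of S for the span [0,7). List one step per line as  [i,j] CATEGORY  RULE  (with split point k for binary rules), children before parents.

[0,7] S   <
  [0,3] PP   >
    [0,2] PP/(PP\S)   >
      [0,1] "plan" : (PP/(PP\S))/PP
      [1,2] "a" : PP
    [2,3] "cat" : PP\S
  [3,7] S\PP   <
    [3,5] NP/PP   >
      [3,4] "liked" : (NP/PP)/PP
      [4,5] "found" : PP
    [5,7] (S\PP)\(NP/PP)   <
      [5,6] "gave" : NP
      [6,7] "river" : ((S\PP)\(NP/PP))\NP

[0,1] (PP/(PP\S))/PP  lex  "plan"
[1,2] PP  lex  "a"
[0,2] PP/(PP\S)  >  k=1
[2,3] PP\S  lex  "cat"
[0,3] PP  >  k=2
[3,4] (NP/PP)/PP  lex  "liked"
[4,5] PP  lex  "found"
[3,5] NP/PP  >  k=4
[5,6] NP  lex  "gave"
[6,7] ((S\PP)\(NP/PP))\NP  lex  "river"
[5,7] (S\PP)\(NP/PP)  <  k=6
[3,7] S\PP  <  k=5
[0,7] S  <  k=3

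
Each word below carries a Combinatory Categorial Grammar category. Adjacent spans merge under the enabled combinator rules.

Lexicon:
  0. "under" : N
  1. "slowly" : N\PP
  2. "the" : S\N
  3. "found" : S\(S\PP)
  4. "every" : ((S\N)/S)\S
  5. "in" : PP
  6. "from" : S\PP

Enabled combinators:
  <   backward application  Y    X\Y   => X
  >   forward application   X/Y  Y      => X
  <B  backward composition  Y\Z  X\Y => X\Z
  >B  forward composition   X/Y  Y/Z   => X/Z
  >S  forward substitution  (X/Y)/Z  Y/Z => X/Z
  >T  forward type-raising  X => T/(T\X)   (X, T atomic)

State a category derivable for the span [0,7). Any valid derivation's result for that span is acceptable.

S

[0,7] S   <
  [0,1] "under" : N
  [1,7] S\N   >
    [1,5] (S\N)/S   <
      [1,4] S   <
        [1,3] S\PP   <B
          [1,2] "slowly" : N\PP
          [2,3] "the" : S\N
        [3,4] "found" : S\(S\PP)
      [4,5] "every" : ((S\N)/S)\S
    [5,7] S   <
      [5,6] "in" : PP
      [6,7] "from" : S\PP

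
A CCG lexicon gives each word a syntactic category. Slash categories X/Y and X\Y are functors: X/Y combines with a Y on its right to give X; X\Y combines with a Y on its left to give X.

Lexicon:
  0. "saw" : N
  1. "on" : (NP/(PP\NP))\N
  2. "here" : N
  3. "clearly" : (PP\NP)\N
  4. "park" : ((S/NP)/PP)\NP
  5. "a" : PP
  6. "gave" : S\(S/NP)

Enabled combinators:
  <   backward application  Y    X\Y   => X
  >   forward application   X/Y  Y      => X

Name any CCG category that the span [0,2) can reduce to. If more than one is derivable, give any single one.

[0,7] S   <
  [0,6] S/NP   >
    [0,5] (S/NP)/PP   <
      [0,4] NP   >
        [0,2] NP/(PP\NP)   <
          [0,1] "saw" : N
          [1,2] "on" : (NP/(PP\NP))\N
        [2,4] PP\NP   <
          [2,3] "here" : N
          [3,4] "clearly" : (PP\NP)\N
      [4,5] "park" : ((S/NP)/PP)\NP
    [5,6] "a" : PP
  [6,7] "gave" : S\(S/NP)

NP/(PP\NP)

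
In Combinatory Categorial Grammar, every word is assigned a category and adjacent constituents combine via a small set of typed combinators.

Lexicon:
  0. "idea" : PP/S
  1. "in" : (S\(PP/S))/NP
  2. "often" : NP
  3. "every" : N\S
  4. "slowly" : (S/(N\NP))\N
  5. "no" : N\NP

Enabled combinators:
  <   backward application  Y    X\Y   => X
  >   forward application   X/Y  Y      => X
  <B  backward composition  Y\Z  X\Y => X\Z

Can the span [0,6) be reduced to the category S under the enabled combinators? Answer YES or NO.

YES

[0,6] S   >
  [0,5] S/(N\NP)   <
    [0,4] N   <
      [0,3] S   <
        [0,1] "idea" : PP/S
        [1,3] S\(PP/S)   >
          [1,2] "in" : (S\(PP/S))/NP
          [2,3] "often" : NP
      [3,4] "every" : N\S
    [4,5] "slowly" : (S/(N\NP))\N
  [5,6] "no" : N\NP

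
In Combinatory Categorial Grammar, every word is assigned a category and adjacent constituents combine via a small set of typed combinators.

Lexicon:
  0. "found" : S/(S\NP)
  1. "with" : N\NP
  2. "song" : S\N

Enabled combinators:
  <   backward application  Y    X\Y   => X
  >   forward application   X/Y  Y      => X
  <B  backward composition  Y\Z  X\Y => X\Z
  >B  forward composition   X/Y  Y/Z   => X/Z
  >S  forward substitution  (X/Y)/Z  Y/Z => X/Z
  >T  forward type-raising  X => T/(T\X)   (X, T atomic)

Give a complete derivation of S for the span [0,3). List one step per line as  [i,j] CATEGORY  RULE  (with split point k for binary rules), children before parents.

[0,3] S   >
  [0,1] "found" : S/(S\NP)
  [1,3] S\NP   <B
    [1,2] "with" : N\NP
    [2,3] "song" : S\N

[0,1] S/(S\NP)  lex  "found"
[1,2] N\NP  lex  "with"
[2,3] S\N  lex  "song"
[1,3] S\NP  <B  k=2
[0,3] S  >  k=1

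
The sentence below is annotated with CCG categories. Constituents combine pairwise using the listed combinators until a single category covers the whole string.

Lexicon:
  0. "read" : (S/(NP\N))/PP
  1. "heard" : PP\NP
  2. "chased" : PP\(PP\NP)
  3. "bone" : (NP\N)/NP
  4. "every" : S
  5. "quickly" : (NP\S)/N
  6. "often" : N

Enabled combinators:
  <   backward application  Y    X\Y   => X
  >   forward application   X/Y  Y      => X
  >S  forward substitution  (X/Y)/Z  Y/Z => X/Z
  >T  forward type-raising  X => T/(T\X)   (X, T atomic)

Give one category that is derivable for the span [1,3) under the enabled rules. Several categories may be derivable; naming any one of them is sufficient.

PP

[0,7] S   >
  [0,3] S/(NP\N)   >
    [0,1] "read" : (S/(NP\N))/PP
    [1,3] PP   <
      [1,2] "heard" : PP\NP
      [2,3] "chased" : PP\(PP\NP)
  [3,7] NP\N   >
    [3,4] "bone" : (NP\N)/NP
    [4,7] NP   <
      [4,5] "every" : S
      [5,7] NP\S   >
        [5,6] "quickly" : (NP\S)/N
        [6,7] "often" : N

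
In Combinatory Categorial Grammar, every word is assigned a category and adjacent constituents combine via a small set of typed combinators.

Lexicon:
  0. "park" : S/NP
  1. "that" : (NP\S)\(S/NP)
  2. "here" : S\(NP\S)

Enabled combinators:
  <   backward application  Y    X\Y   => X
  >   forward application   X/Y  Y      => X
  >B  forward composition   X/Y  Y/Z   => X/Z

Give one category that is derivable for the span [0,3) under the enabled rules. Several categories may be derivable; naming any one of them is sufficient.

S

[0,3] S   <
  [0,2] NP\S   <
    [0,1] "park" : S/NP
    [1,2] "that" : (NP\S)\(S/NP)
  [2,3] "here" : S\(NP\S)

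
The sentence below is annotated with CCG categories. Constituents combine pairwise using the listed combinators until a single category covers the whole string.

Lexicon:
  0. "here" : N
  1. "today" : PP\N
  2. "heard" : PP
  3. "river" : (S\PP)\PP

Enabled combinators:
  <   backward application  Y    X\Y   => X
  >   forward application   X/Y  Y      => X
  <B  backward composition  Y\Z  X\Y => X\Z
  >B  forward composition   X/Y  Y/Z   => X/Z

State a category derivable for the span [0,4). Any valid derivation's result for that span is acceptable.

S

[0,4] S   <
  [0,2] PP   <
    [0,1] "here" : N
    [1,2] "today" : PP\N
  [2,4] S\PP   <
    [2,3] "heard" : PP
    [3,4] "river" : (S\PP)\PP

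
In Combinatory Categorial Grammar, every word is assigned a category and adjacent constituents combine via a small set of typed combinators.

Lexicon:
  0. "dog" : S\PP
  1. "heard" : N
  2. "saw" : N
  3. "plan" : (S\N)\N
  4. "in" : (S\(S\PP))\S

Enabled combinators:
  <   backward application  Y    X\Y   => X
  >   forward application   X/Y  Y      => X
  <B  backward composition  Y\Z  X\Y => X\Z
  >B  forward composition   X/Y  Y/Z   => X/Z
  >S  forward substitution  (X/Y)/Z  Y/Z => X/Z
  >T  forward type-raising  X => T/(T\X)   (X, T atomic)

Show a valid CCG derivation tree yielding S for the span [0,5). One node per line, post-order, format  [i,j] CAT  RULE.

[0,5] S   <
  [0,1] "dog" : S\PP
  [1,5] S\(S\PP)   <
    [1,4] S   >
      [1,2] S/(S\N)   >T
        [1,2] "heard" : N
      [2,4] S\N   <
        [2,3] "saw" : N
        [3,4] "plan" : (S\N)\N
    [4,5] "in" : (S\(S\PP))\S

[0,1] S\PP  lex  "dog"
[1,2] N  lex  "heard"
[1,2] S/(S\N)  >T
[2,3] N  lex  "saw"
[3,4] (S\N)\N  lex  "plan"
[2,4] S\N  <  k=3
[1,4] S  >  k=2
[4,5] (S\(S\PP))\S  lex  "in"
[1,5] S\(S\PP)  <  k=4
[0,5] S  <  k=1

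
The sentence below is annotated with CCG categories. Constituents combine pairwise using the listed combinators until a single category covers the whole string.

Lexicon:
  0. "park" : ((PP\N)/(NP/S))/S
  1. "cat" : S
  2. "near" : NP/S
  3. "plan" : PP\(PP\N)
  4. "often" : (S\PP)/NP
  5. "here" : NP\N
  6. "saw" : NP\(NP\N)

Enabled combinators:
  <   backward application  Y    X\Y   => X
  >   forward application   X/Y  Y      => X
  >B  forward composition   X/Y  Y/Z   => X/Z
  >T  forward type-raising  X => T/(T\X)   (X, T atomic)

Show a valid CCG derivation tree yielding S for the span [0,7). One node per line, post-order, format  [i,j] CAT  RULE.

[0,7] S   <
  [0,4] PP   <
    [0,3] PP\N   >
      [0,2] (PP\N)/(NP/S)   >
        [0,1] "park" : ((PP\N)/(NP/S))/S
        [1,2] "cat" : S
      [2,3] "near" : NP/S
    [3,4] "plan" : PP\(PP\N)
  [4,7] S\PP   >
    [4,5] "often" : (S\PP)/NP
    [5,7] NP   <
      [5,6] "here" : NP\N
      [6,7] "saw" : NP\(NP\N)

[0,1] ((PP\N)/(NP/S))/S  lex  "park"
[1,2] S  lex  "cat"
[0,2] (PP\N)/(NP/S)  >  k=1
[2,3] NP/S  lex  "near"
[0,3] PP\N  >  k=2
[3,4] PP\(PP\N)  lex  "plan"
[0,4] PP  <  k=3
[4,5] (S\PP)/NP  lex  "often"
[5,6] NP\N  lex  "here"
[6,7] NP\(NP\N)  lex  "saw"
[5,7] NP  <  k=6
[4,7] S\PP  >  k=5
[0,7] S  <  k=4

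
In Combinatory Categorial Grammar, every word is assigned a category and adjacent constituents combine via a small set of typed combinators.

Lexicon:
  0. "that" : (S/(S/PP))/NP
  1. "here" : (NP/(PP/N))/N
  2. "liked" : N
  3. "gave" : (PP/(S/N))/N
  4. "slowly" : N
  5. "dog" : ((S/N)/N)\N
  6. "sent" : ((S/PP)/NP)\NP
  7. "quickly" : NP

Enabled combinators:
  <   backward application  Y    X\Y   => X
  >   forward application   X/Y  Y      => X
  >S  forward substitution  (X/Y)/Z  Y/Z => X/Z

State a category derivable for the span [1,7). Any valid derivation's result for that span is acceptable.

[0,8] S   >
  [0,7] S/NP   >S
    [0,1] "that" : (S/(S/PP))/NP
    [1,7] (S/PP)/NP   <
      [1,6] NP   >
        [1,3] NP/(PP/N)   >
          [1,2] "here" : (NP/(PP/N))/N
          [2,3] "liked" : N
        [3,6] PP/N   >S
          [3,4] "gave" : (PP/(S/N))/N
          [4,6] (S/N)/N   <
            [4,5] "slowly" : N
            [5,6] "dog" : ((S/N)/N)\N
      [6,7] "sent" : ((S/PP)/NP)\NP
  [7,8] "quickly" : NP

(S/PP)/NP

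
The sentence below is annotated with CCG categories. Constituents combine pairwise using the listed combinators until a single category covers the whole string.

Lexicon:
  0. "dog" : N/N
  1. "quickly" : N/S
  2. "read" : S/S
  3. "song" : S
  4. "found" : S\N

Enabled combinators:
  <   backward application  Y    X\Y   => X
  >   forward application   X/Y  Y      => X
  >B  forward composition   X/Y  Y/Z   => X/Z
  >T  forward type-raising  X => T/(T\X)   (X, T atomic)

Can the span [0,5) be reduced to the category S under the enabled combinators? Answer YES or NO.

YES

[0,5] S   <
  [0,4] N   >
    [0,3] N/S   >B
      [0,1] "dog" : N/N
      [1,3] N/S   >B
        [1,2] "quickly" : N/S
        [2,3] "read" : S/S
    [3,4] "song" : S
  [4,5] "found" : S\N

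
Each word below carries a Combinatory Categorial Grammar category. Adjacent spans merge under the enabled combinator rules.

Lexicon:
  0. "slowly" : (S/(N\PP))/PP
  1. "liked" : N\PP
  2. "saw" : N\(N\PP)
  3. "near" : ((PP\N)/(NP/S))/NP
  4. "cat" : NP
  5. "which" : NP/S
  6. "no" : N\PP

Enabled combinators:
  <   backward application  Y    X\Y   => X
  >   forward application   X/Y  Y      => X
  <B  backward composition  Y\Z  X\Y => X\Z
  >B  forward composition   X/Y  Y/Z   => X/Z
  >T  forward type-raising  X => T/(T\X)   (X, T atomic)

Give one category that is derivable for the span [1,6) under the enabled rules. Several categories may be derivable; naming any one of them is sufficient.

[0,7] S   >
  [0,6] S/(N\PP)   >
    [0,1] "slowly" : (S/(N\PP))/PP
    [1,6] PP   <
      [1,3] N   <
        [1,2] "liked" : N\PP
        [2,3] "saw" : N\(N\PP)
      [3,6] PP\N   >
        [3,5] (PP\N)/(NP/S)   >
          [3,4] "near" : ((PP\N)/(NP/S))/NP
          [4,5] "cat" : NP
        [5,6] "which" : NP/S
  [6,7] "no" : N\PP

PP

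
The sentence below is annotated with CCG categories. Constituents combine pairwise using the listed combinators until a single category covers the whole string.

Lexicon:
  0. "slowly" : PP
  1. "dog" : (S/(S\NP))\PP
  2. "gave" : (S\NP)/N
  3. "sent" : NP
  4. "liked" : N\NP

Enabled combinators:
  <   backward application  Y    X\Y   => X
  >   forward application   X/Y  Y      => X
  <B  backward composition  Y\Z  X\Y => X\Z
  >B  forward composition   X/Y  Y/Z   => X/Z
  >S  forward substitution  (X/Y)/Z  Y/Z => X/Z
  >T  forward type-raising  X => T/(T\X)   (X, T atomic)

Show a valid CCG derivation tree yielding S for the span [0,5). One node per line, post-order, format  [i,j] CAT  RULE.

[0,5] S   >
  [0,2] S/(S\NP)   <
    [0,1] "slowly" : PP
    [1,2] "dog" : (S/(S\NP))\PP
  [2,5] S\NP   >
    [2,3] "gave" : (S\NP)/N
    [3,5] N   <
      [3,4] "sent" : NP
      [4,5] "liked" : N\NP

[0,1] PP  lex  "slowly"
[1,2] (S/(S\NP))\PP  lex  "dog"
[0,2] S/(S\NP)  <  k=1
[2,3] (S\NP)/N  lex  "gave"
[3,4] NP  lex  "sent"
[4,5] N\NP  lex  "liked"
[3,5] N  <  k=4
[2,5] S\NP  >  k=3
[0,5] S  >  k=2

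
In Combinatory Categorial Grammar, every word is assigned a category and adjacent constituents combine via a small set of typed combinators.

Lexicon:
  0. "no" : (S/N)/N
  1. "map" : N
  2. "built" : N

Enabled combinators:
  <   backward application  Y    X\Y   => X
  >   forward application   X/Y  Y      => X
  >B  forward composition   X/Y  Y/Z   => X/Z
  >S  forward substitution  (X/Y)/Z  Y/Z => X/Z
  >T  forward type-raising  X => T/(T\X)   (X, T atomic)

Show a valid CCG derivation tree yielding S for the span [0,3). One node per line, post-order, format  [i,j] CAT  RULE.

[0,3] S   >
  [0,2] S/N   >
    [0,1] "no" : (S/N)/N
    [1,2] "map" : N
  [2,3] "built" : N

[0,1] (S/N)/N  lex  "no"
[1,2] N  lex  "map"
[0,2] S/N  >  k=1
[2,3] N  lex  "built"
[0,3] S  >  k=2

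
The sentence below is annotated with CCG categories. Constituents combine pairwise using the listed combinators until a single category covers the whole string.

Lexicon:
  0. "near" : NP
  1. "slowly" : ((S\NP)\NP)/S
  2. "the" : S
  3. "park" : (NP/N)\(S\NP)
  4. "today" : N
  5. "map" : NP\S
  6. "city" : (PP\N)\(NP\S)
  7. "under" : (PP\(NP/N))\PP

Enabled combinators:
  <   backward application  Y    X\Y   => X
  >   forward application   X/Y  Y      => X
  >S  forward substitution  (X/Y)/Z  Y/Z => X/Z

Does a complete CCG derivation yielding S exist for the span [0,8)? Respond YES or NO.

NP ((S\NP)\NP)/S S (NP/N)\(S\NP) N NP\S (PP\N)\(NP\S) (PP\(NP/N))\PP
CKY chart[0,8] = {PP}; S ∉ chart

NO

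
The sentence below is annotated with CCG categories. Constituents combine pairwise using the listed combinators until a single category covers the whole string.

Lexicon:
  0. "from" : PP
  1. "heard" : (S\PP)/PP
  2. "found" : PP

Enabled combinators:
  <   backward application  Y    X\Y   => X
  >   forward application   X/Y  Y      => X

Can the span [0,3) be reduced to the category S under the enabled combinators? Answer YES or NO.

YES

[0,3] S   <
  [0,1] "from" : PP
  [1,3] S\PP   >
    [1,2] "heard" : (S\PP)/PP
    [2,3] "found" : PP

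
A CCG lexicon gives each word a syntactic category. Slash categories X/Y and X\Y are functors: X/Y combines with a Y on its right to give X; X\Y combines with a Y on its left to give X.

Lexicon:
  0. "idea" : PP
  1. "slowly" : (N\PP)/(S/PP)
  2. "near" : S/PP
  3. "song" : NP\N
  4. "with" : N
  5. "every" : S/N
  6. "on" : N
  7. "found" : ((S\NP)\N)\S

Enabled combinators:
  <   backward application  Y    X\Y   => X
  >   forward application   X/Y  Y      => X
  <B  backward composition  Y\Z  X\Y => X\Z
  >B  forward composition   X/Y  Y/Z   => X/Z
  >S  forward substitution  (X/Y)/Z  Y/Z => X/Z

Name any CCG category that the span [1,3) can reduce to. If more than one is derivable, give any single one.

N\PP

[0,8] S   <
  [0,4] NP   <
    [0,1] "idea" : PP
    [1,4] NP\PP   <B
      [1,3] N\PP   >
        [1,2] "slowly" : (N\PP)/(S/PP)
        [2,3] "near" : S/PP
      [3,4] "song" : NP\N
  [4,8] S\NP   <
    [4,5] "with" : N
    [5,8] (S\NP)\N   <
      [5,7] S   >
        [5,6] "every" : S/N
        [6,7] "on" : N
      [7,8] "found" : ((S\NP)\N)\S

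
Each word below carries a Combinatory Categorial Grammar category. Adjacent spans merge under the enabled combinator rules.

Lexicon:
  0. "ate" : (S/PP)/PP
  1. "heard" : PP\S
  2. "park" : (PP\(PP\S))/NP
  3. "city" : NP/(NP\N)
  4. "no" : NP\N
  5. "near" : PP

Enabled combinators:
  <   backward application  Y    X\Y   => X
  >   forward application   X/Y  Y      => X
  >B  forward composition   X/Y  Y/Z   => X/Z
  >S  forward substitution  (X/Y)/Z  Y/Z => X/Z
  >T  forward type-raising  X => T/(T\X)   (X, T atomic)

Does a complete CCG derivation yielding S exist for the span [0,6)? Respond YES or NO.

YES

[0,6] S   >
  [0,5] S/PP   >
    [0,1] "ate" : (S/PP)/PP
    [1,5] PP   <
      [1,2] "heard" : PP\S
      [2,5] PP\(PP\S)   >
        [2,3] "park" : (PP\(PP\S))/NP
        [3,5] NP   >
          [3,4] "city" : NP/(NP\N)
          [4,5] "no" : NP\N
  [5,6] "near" : PP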